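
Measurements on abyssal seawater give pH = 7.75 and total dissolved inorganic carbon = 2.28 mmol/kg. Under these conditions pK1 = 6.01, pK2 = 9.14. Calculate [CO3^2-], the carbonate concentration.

α₂ = 1 / (1 + [H⁺]/K2 + [H⁺]²/(K1K2)) = 1 / (1 + 10^+1.39 + 10^-0.35)
   = 1 / (1 + 24.547 + 0.44668) = 1/25.994 = 0.03847
[CO3²⁻] = α₂ × DIC = 0.03847 × 2.28 = 0.0877 mmol/kg

[CO3²⁻] = 0.0877 mmol/kg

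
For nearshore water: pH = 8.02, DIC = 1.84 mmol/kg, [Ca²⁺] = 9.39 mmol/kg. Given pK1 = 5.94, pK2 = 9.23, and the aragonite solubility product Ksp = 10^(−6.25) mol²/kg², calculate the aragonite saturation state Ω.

Ω = 1.77

α₂ = 1 / (1 + [H⁺]/K2 + [H⁺]²/(K1K2)) = 1 / (1 + 10^+1.21 + 10^-0.87)
   = 1 / (1 + 16.218 + 0.13490) = 1/17.353 = 0.05763
[CO3²⁻] = α₂ × DIC = 0.05763 × 1.84 = 0.1060 mmol/kg
Ksp = 10^(−6.25) = 5.623×10^-7
Ω = [Ca²⁺][CO3²⁻]/Ksp = (9.39×10^-3)(1.060×10^-4) / 5.623×10^-7 = 1.77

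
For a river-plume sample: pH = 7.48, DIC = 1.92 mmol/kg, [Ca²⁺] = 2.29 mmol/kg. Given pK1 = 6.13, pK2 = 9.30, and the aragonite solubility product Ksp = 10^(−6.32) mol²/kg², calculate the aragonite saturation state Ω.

α₂ = 1 / (1 + [H⁺]/K2 + [H⁺]²/(K1K2)) = 1 / (1 + 10^+1.82 + 10^+0.47)
   = 1 / (1 + 66.069 + 2.9512) = 1/70.021 = 0.01428
[CO3²⁻] = α₂ × DIC = 0.01428 × 1.92 = 0.02742 mmol/kg
Ksp = 10^(−6.32) = 4.786×10^-7
Ω = [Ca²⁺][CO3²⁻]/Ksp = (2.29×10^-3)(2.742×10^-5) / 4.786×10^-7 = 0.131

Ω = 0.131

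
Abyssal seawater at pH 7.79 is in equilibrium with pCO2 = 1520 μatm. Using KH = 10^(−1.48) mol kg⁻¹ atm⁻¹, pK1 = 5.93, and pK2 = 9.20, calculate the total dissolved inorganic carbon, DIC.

DIC = 3.84 mmol/kg

[CO2*] = KH · pCO2 = 10^(−1.48) × 1520×10^-6 = 5.033×10^-5 mol/kg
α₀ = 1/(1 + K1/[H⁺] + K1K2/[H⁺]²) = 1/(1 + 10^+1.86 + 10^+0.45) = 0.01311
DIC = [CO2*]/α₀ = 5.033×10^-5 / 0.01311 = 3.84 mmol/kg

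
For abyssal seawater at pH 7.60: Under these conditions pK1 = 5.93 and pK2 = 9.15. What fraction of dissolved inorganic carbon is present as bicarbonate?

α₁ = 1 / (1 + [H⁺]/K1 + K2/[H⁺]) = 1 / (1 + 10^-1.67 + 10^-1.55)
   = 1 / (1 + 0.021380 + 0.028184) = 1/1.0496 = 0.9528

α₁ = 0.953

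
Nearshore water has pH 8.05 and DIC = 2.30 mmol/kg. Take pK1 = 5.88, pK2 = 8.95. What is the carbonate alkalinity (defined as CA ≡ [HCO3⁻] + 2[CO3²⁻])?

CA = [HCO3⁻] + 2[CO3²⁻] = (α₁ + 2α₂)·DIC
At pH 8.05: [H⁺]/K1 = 10^-2.17 = 0.0067608, K2/[H⁺] = 10^-0.90 = 0.12589
α₁ = 1/(1 + 0.0067608 + 0.12589) = 1/1.1327 = 0.8829; α₂ = α₁·K2/[H⁺] = 0.1111
α₁ + 2α₂ = 1.1052
CA = 1.1052 × 2.30 = 2.54 mmol/kg

CA = 2.54 mmol/kg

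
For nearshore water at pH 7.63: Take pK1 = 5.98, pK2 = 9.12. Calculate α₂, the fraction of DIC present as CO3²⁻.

α₂ = 0.0307

α₂ = 1 / (1 + [H⁺]/K2 + [H⁺]²/(K1K2)) = 1 / (1 + 10^+1.49 + 10^-0.16)
   = 1 / (1 + 30.903 + 0.69183) = 1/32.595 = 0.03068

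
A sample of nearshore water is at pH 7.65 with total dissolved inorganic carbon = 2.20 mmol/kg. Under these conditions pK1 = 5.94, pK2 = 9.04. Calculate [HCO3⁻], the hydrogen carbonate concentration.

[HCO3⁻] = 2.08 mmol/kg

α₁ = 1 / (1 + [H⁺]/K1 + K2/[H⁺]) = 1 / (1 + 10^-1.71 + 10^-1.39)
   = 1 / (1 + 0.019498 + 0.040738) = 1/1.0602 = 0.9432
[HCO3⁻] = α₁ × DIC = 0.9432 × 2.20 = 2.08 mmol/kg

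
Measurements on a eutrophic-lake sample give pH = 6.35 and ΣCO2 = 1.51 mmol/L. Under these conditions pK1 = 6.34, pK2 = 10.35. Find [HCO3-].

α₁ = 1 / (1 + [H⁺]/K1 + K2/[H⁺]) = 1 / (1 + 10^-0.01 + 10^-4.00)
   = 1 / (1 + 0.97724 + 0.00010000) = 1/1.9773 = 0.5057
[HCO3⁻] = α₁ × DIC = 0.5057 × 1.51 = 0.764 mmol/L

[HCO3⁻] = 0.764 mmol/L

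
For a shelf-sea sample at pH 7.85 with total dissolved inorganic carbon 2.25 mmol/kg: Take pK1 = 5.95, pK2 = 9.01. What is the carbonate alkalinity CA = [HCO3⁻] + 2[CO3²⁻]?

CA = [HCO3⁻] + 2[CO3²⁻] = (α₁ + 2α₂)·DIC
At pH 7.85: [H⁺]/K1 = 10^-1.90 = 0.012589, K2/[H⁺] = 10^-1.16 = 0.069183
α₁ = 1/(1 + 0.012589 + 0.069183) = 1/1.0818 = 0.9244; α₂ = α₁·K2/[H⁺] = 0.06395
α₁ + 2α₂ = 1.0523
CA = 1.0523 × 2.25 = 2.37 mmol/kg

CA = 2.37 mmol/kg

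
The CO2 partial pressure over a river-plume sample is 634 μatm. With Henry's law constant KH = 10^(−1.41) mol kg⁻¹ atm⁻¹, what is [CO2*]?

KH = 10^(−1.41) = 3.890×10^-2 mol kg⁻¹ atm⁻¹
[CO2*] = KH · pCO2 = 3.890×10^-2 × 634×10^-6 atm = 2.47×10^-5 mol/kg

[CO2*] = 24.7 μmol/kg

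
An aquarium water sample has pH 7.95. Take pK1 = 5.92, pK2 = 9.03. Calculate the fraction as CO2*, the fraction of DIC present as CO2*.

α₀ = 1 / (1 + K1/[H⁺] + K1K2/[H⁺]²) = 1 / (1 + 10^+2.03 + 10^+0.95)
   = 1 / (1 + 107.15 + 8.9125) = 1/117.06 = 0.008542

α₀ = 0.00854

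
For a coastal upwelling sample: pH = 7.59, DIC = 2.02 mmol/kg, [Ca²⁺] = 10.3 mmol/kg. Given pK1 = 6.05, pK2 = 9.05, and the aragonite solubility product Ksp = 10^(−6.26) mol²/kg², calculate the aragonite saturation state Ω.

Ω = 1.23

α₂ = 1 / (1 + [H⁺]/K2 + [H⁺]²/(K1K2)) = 1 / (1 + 10^+1.46 + 10^-0.08)
   = 1 / (1 + 28.840 + 0.83176) = 1/30.672 = 0.03260
[CO3²⁻] = α₂ × DIC = 0.03260 × 2.02 = 0.06586 mmol/kg
Ksp = 10^(−6.26) = 5.495×10^-7
Ω = [Ca²⁺][CO3²⁻]/Ksp = (10.3×10^-3)(6.586×10^-5) / 5.495×10^-7 = 1.23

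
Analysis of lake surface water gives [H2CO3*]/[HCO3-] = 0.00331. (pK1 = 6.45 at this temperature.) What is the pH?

From K1 = [H⁺][HCO3-]/[H2CO3*]:  pH = pK1 − log₁₀([H2CO3*]/[HCO3-])
log₁₀(0.00331) = -2.480
pH = 6.45 − (-2.480) = 8.93

pH = 8.93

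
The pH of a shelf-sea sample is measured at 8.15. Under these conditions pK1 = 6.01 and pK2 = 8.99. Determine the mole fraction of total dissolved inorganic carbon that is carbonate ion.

α₂ = 0.125

α₂ = 1 / (1 + [H⁺]/K2 + [H⁺]²/(K1K2)) = 1 / (1 + 10^+0.84 + 10^-1.30)
   = 1 / (1 + 6.9183 + 0.050119) = 1/7.9684 = 0.1255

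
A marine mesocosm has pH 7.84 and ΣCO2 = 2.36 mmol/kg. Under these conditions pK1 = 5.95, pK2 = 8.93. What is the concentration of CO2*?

[CO2*] = 0.0278 mmol/kg

α₀ = 1 / (1 + K1/[H⁺] + K1K2/[H⁺]²) = 1 / (1 + 10^+1.89 + 10^+0.80)
   = 1 / (1 + 77.625 + 6.3096) = 1/84.934 = 0.01177
[CO2*] = α₀ × DIC = 0.01177 × 2.36 = 0.0278 mmol/kg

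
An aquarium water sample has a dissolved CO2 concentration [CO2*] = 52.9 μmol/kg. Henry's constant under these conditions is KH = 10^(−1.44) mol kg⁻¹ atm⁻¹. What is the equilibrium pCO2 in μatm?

KH = 10^(−1.44) = 3.631×10^-2 mol kg⁻¹ atm⁻¹
pCO2 = [CO2*]/KH = 52.9×10^-6 / 3.631×10^-2 = 1.46×10^-3 atm = 1460 μatm

pCO2 = 1460 μatm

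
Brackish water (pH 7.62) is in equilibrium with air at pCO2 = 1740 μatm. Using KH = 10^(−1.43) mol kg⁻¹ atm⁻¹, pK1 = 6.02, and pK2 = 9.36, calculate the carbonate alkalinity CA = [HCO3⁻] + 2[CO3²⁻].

CA = 2.67 mmol/kg

[CO2*] = KH · pCO2 = 10^(−1.43) × 1740×10^-6 = 6.465×10^-5 mol/kg
α₀ = 1/(1 + K1/[H⁺] + K1K2/[H⁺]²) = 1/(1 + 10^+1.60 + 10^-0.14) = 0.02408
DIC = [CO2*]/α₀ = 6.465×10^-5 / 0.02408 = 2.685 mmol/kg
CA = (α₁ + 2α₂)·DIC = (0.9585 + 2×0.01744) × 2.685 = 2.67 mmol/kg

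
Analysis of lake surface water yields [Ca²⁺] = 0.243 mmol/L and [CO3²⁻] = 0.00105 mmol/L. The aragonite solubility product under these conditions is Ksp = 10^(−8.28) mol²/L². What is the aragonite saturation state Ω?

Ω = 0.0486

Ksp = 10^(−8.28) = 5.248×10^-9
Ω = [Ca²⁺][CO3²⁻]/Ksp = (0.243×10^-3)(0.00105×10^-3) / 5.248×10^-9 = 0.0486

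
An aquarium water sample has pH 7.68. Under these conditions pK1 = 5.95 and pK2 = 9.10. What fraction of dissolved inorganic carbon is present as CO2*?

α₀ = 1 / (1 + K1/[H⁺] + K1K2/[H⁺]²) = 1 / (1 + 10^+1.73 + 10^+0.31)
   = 1 / (1 + 53.703 + 2.0417) = 1/56.745 = 0.01762

α₀ = 0.0176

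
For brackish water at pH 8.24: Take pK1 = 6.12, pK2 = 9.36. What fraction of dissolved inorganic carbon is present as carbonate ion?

α₂ = 1 / (1 + [H⁺]/K2 + [H⁺]²/(K1K2)) = 1 / (1 + 10^+1.12 + 10^-1.00)
   = 1 / (1 + 13.183 + 0.10000) = 1/14.283 = 0.07002

α₂ = 0.0700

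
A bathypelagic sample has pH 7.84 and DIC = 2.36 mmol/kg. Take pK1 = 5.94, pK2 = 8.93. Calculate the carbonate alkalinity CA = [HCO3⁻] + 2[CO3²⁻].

CA = 2.51 mmol/kg

CA = [HCO3⁻] + 2[CO3²⁻] = (α₁ + 2α₂)·DIC
At pH 7.84: [H⁺]/K1 = 10^-1.90 = 0.012589, K2/[H⁺] = 10^-1.09 = 0.081283
α₁ = 1/(1 + 0.012589 + 0.081283) = 1/1.0939 = 0.9142; α₂ = α₁·K2/[H⁺] = 0.07431
α₁ + 2α₂ = 1.0628
CA = 1.0628 × 2.36 = 2.51 mmol/kg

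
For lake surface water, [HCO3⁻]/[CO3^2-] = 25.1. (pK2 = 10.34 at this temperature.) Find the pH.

From K2 = [H⁺][CO3^2-]/[HCO3⁻]:  pH = pK2 − log₁₀([HCO3⁻]/[CO3^2-])
log₁₀(25.1) = +1.400
pH = 10.34 − (+1.400) = 8.94

pH = 8.94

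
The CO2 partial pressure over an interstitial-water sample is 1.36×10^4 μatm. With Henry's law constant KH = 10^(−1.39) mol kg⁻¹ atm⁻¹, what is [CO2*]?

[CO2*] = 554 μmol/kg

KH = 10^(−1.39) = 4.074×10^-2 mol kg⁻¹ atm⁻¹
[CO2*] = KH · pCO2 = 4.074×10^-2 × 1.36×10^4×10^-6 atm = 5.54×10^-4 mol/kg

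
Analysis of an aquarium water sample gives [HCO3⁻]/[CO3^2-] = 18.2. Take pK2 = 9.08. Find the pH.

From K2 = [H⁺][CO3^2-]/[HCO3⁻]:  pH = pK2 − log₁₀([HCO3⁻]/[CO3^2-])
log₁₀(18.2) = +1.260
pH = 9.08 − (+1.260) = 7.82

pH = 7.82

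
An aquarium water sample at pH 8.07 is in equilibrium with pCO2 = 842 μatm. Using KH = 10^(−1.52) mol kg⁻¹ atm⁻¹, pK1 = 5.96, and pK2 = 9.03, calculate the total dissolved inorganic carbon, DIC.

[CO2*] = KH · pCO2 = 10^(−1.52) × 842×10^-6 = 2.543×10^-5 mol/kg
α₀ = 1/(1 + K1/[H⁺] + K1K2/[H⁺]²) = 1/(1 + 10^+2.11 + 10^+1.15) = 0.006947
DIC = [CO2*]/α₀ = 2.543×10^-5 / 0.006947 = 3.66 mmol/kg

DIC = 3.66 mmol/kg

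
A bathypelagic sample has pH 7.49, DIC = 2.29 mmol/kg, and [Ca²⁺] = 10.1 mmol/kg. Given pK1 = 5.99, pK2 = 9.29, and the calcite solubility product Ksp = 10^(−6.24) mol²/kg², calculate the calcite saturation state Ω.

Ω = 0.608

α₂ = 1 / (1 + [H⁺]/K2 + [H⁺]²/(K1K2)) = 1 / (1 + 10^+1.80 + 10^+0.30)
   = 1 / (1 + 63.096 + 1.9953) = 1/66.091 = 0.01513
[CO3²⁻] = α₂ × DIC = 0.01513 × 2.29 = 0.03465 mmol/kg
Ksp = 10^(−6.24) = 5.754×10^-7
Ω = [Ca²⁺][CO3²⁻]/Ksp = (10.1×10^-3)(3.465×10^-5) / 5.754×10^-7 = 0.608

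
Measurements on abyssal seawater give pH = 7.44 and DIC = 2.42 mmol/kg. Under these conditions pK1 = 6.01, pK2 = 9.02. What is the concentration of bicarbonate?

[HCO3⁻] = 2.28 mmol/kg

α₁ = 1 / (1 + [H⁺]/K1 + K2/[H⁺]) = 1 / (1 + 10^-1.43 + 10^-1.58)
   = 1 / (1 + 0.037154 + 0.026303) = 1/1.0635 = 0.9403
[HCO3⁻] = α₁ × DIC = 0.9403 × 2.42 = 2.28 mmol/kg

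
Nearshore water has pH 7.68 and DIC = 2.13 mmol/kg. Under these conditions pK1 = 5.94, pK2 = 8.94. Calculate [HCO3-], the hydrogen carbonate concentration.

α₁ = 1 / (1 + [H⁺]/K1 + K2/[H⁺]) = 1 / (1 + 10^-1.74 + 10^-1.26)
   = 1 / (1 + 0.018197 + 0.054954) = 1/1.0732 = 0.9318
[HCO3⁻] = α₁ × DIC = 0.9318 × 2.13 = 1.98 mmol/kg

[HCO3⁻] = 1.98 mmol/kg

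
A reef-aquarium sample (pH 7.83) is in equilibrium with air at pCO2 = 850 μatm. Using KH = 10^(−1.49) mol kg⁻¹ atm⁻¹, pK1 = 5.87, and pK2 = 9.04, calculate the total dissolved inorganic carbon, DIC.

[CO2*] = KH · pCO2 = 10^(−1.49) × 850×10^-6 = 2.751×10^-5 mol/kg
α₀ = 1/(1 + K1/[H⁺] + K1K2/[H⁺]²) = 1/(1 + 10^+1.96 + 10^+0.75) = 0.01022
DIC = [CO2*]/α₀ = 2.751×10^-5 / 0.01022 = 2.69 mmol/kg

DIC = 2.69 mmol/kg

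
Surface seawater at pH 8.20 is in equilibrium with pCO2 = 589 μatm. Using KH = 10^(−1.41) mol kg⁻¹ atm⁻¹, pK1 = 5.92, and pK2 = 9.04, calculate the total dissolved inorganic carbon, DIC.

[CO2*] = KH · pCO2 = 10^(−1.41) × 589×10^-6 = 2.291×10^-5 mol/kg
α₀ = 1/(1 + K1/[H⁺] + K1K2/[H⁺]²) = 1/(1 + 10^+2.28 + 10^+1.44) = 0.004564
DIC = [CO2*]/α₀ = 2.291×10^-5 / 0.004564 = 5.02 mmol/kg

DIC = 5.02 mmol/kg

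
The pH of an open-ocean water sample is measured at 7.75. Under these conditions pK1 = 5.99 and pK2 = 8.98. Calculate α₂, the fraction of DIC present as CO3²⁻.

α₂ = 0.0547

α₂ = 1 / (1 + [H⁺]/K2 + [H⁺]²/(K1K2)) = 1 / (1 + 10^+1.23 + 10^-0.53)
   = 1 / (1 + 16.982 + 0.29512) = 1/18.278 = 0.05471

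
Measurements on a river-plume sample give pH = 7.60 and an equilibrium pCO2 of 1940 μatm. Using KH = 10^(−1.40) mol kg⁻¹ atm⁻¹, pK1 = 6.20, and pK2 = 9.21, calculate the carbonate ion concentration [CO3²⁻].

[CO2*] = KH · pCO2 = 10^(−1.40) × 1940×10^-6 = 7.723×10^-5 mol/kg
α₀ = 1/(1 + K1/[H⁺] + K1K2/[H⁺]²) = 1/(1 + 10^+1.40 + 10^-0.21) = 0.03740
DIC = [CO2*]/α₀ = 7.723×10^-5 / 0.03740 = 2.065 mmol/kg
[CO3²⁻] = α₂·DIC; α₂ = 0.02306, so [CO3²⁻] = 0.02306 × 2.065 = 0.0476 mmol/kg

[CO3²⁻] = 0.0476 mmol/kg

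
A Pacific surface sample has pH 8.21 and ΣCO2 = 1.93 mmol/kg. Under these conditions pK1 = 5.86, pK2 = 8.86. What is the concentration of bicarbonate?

[HCO3⁻] = 1.57 mmol/kg

α₁ = 1 / (1 + [H⁺]/K1 + K2/[H⁺]) = 1 / (1 + 10^-2.35 + 10^-0.65)
   = 1 / (1 + 0.0044668 + 0.22387) = 1/1.2283 = 0.8141
[HCO3⁻] = α₁ × DIC = 0.8141 × 1.93 = 1.57 mmol/kg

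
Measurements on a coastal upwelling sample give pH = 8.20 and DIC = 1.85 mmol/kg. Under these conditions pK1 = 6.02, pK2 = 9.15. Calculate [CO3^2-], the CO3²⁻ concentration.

[CO3²⁻] = 0.186 mmol/kg

α₂ = 1 / (1 + [H⁺]/K2 + [H⁺]²/(K1K2)) = 1 / (1 + 10^+0.95 + 10^-1.23)
   = 1 / (1 + 8.9125 + 0.058884) = 1/9.9714 = 0.1003
[CO3²⁻] = α₂ × DIC = 0.1003 × 1.85 = 0.186 mmol/kg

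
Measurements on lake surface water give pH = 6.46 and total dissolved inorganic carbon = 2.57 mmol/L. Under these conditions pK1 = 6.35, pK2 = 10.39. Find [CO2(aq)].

α₀ = 1 / (1 + K1/[H⁺] + K1K2/[H⁺]²) = 1 / (1 + 10^+0.11 + 10^-3.82)
   = 1 / (1 + 1.2882 + 0.00015136) = 1/2.2884 = 0.4370
[CO2*] = α₀ × DIC = 0.4370 × 2.57 = 1.12 mmol/L

[CO2*] = 1.12 mmol/L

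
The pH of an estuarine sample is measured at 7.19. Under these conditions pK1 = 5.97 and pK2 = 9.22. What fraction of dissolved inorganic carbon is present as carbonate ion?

α₂ = 0.00873

α₂ = 1 / (1 + [H⁺]/K2 + [H⁺]²/(K1K2)) = 1 / (1 + 10^+2.03 + 10^+0.81)
   = 1 / (1 + 107.15 + 6.4565) = 1/114.61 = 0.008725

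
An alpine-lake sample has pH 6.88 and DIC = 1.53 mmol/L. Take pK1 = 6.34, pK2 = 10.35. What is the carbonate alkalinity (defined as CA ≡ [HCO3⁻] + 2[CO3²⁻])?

CA = 1.19 mmol/L

CA = [HCO3⁻] + 2[CO3²⁻] = (α₁ + 2α₂)·DIC
At pH 6.88: [H⁺]/K1 = 10^-0.54 = 0.28840, K2/[H⁺] = 10^-3.47 = 0.00033884
α₁ = 1/(1 + 0.28840 + 0.00033884) = 1/1.2887 = 0.7760; α₂ = α₁·K2/[H⁺] = 0.0002629
α₁ + 2α₂ = 0.7765
CA = 0.7765 × 1.53 = 1.19 mmol/L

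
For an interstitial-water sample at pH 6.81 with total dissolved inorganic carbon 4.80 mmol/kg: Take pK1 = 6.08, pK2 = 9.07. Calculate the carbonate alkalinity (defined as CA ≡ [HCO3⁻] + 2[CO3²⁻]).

CA = [HCO3⁻] + 2[CO3²⁻] = (α₁ + 2α₂)·DIC
At pH 6.81: [H⁺]/K1 = 10^-0.73 = 0.18621, K2/[H⁺] = 10^-2.26 = 0.0054954
α₁ = 1/(1 + 0.18621 + 0.0054954) = 1/1.1917 = 0.8391; α₂ = α₁·K2/[H⁺] = 0.004611
α₁ + 2α₂ = 0.8484
CA = 0.8484 × 4.80 = 4.07 mmol/kg

CA = 4.07 mmol/kg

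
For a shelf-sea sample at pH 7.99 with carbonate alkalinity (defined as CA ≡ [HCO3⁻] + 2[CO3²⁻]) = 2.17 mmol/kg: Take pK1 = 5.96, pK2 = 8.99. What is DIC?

CA = [HCO3⁻] + 2[CO3²⁻] = (α₁ + 2α₂)·DIC
At pH 7.99: [H⁺]/K1 = 10^-2.03 = 0.0093325, K2/[H⁺] = 10^-1.00 = 0.10000
α₁ = 1/(1 + 0.0093325 + 0.10000) = 1/1.1093 = 0.9014; α₂ = α₁·K2/[H⁺] = 0.09014
α₁ + 2α₂ = 1.0817
DIC = CA / (α₁ + 2α₂) = 2.17 / 1.0817 = 2.01 mmol/kg

DIC = 2.01 mmol/kg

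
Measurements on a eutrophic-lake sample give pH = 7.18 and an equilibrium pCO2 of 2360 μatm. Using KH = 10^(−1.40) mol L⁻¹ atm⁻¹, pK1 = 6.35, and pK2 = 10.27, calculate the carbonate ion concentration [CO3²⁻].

[CO2*] = KH · pCO2 = 10^(−1.40) × 2360×10^-6 = 9.395×10^-5 mol/L
α₀ = 1/(1 + K1/[H⁺] + K1K2/[H⁺]²) = 1/(1 + 10^+0.83 + 10^-2.26) = 0.1288
DIC = [CO2*]/α₀ = 9.395×10^-5 / 0.1288 = 0.7297 mmol/L
[CO3²⁻] = α₂·DIC; α₂ = 0.0007076, so [CO3²⁻] = 0.0007076 × 0.7297 = 0.000516 mmol/L = 0.516 μmol/L

[CO3²⁻] = 0.516 μmol/L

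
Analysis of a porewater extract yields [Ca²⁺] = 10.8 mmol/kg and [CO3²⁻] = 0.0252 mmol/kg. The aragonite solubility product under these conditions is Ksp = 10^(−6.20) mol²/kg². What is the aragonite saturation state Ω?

Ω = 0.431

Ksp = 10^(−6.20) = 6.310×10^-7
Ω = [Ca²⁺][CO3²⁻]/Ksp = (10.8×10^-3)(0.0252×10^-3) / 6.310×10^-7 = 0.431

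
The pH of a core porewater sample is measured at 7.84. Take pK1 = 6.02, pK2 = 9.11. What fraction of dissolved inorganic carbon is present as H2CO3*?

α₀ = 0.0142

α₀ = 1 / (1 + K1/[H⁺] + K1K2/[H⁺]²) = 1 / (1 + 10^+1.82 + 10^+0.55)
   = 1 / (1 + 66.069 + 3.5481) = 1/70.617 = 0.01416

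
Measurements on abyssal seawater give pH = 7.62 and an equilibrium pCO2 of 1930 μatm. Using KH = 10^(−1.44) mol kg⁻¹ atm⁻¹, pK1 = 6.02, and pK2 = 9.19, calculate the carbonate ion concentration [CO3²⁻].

[CO3²⁻] = 0.0751 mmol/kg

[CO2*] = KH · pCO2 = 10^(−1.44) × 1930×10^-6 = 7.007×10^-5 mol/kg
α₀ = 1/(1 + K1/[H⁺] + K1K2/[H⁺]²) = 1/(1 + 10^+1.60 + 10^+0.03) = 0.02388
DIC = [CO2*]/α₀ = 7.007×10^-5 / 0.02388 = 2.935 mmol/kg
[CO3²⁻] = α₂·DIC; α₂ = 0.02558, so [CO3²⁻] = 0.02558 × 2.935 = 0.0751 mmol/kg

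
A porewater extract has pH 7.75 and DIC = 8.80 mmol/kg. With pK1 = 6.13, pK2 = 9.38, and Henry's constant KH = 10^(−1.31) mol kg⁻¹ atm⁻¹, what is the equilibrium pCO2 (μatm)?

pCO2 = 4110 μatm

α₀ = 1 / (1 + K1/[H⁺] + K1K2/[H⁺]²) = 1 / (1 + 10^+1.62 + 10^-0.01)
   = 1 / (1 + 41.687 + 0.97724) = 1/43.664 = 0.02290
[CO2*] = α₀ × DIC = 0.02290 × 8.80 = 0.2015 mmol/kg
pCO2 = [CO2*]/KH = 2.015×10^-4 / 4.898×10^-2 = 4110 μatm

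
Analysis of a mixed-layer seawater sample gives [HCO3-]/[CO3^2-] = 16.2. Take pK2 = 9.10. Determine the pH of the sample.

pH = 7.89

From K2 = [H⁺][CO3^2-]/[HCO3-]:  pH = pK2 − log₁₀([HCO3-]/[CO3^2-])
log₁₀(16.2) = +1.210
pH = 9.10 − (+1.210) = 7.89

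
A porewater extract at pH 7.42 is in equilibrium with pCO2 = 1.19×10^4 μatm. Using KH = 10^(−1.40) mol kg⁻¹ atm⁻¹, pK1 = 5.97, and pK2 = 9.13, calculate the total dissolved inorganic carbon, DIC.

DIC = 14.1 mmol/kg

[CO2*] = KH · pCO2 = 10^(−1.40) × 1.19×10^4×10^-6 = 4.737×10^-4 mol/kg
α₀ = 1/(1 + K1/[H⁺] + K1K2/[H⁺]²) = 1/(1 + 10^+1.45 + 10^-0.26) = 0.03363
DIC = [CO2*]/α₀ = 4.737×10^-4 / 0.03363 = 14.1 mmol/kg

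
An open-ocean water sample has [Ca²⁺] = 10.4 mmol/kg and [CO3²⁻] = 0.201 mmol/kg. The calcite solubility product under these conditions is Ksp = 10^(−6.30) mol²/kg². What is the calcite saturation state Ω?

Ksp = 10^(−6.30) = 5.012×10^-7
Ω = [Ca²⁺][CO3²⁻]/Ksp = (10.4×10^-3)(0.201×10^-3) / 5.012×10^-7 = 4.17

Ω = 4.17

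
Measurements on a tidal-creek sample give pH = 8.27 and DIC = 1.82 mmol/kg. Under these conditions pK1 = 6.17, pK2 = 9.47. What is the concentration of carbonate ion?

[CO3²⁻] = 0.107 mmol/kg

α₂ = 1 / (1 + [H⁺]/K2 + [H⁺]²/(K1K2)) = 1 / (1 + 10^+1.20 + 10^-0.90)
   = 1 / (1 + 15.849 + 0.12589) = 1/16.975 = 0.05891
[CO3²⁻] = α₂ × DIC = 0.05891 × 1.82 = 0.107 mmol/kg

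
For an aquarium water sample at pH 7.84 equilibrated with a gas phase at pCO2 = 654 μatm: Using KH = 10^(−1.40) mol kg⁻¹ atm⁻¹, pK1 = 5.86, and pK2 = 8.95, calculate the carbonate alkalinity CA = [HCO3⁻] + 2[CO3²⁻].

CA = 2.87 mmol/kg

[CO2*] = KH · pCO2 = 10^(−1.40) × 654×10^-6 = 2.604×10^-5 mol/kg
α₀ = 1/(1 + K1/[H⁺] + K1K2/[H⁺]²) = 1/(1 + 10^+1.98 + 10^+0.87) = 0.009623
DIC = [CO2*]/α₀ = 2.604×10^-5 / 0.009623 = 2.705 mmol/kg
CA = (α₁ + 2α₂)·DIC = (0.9190 + 2×0.07134) × 2.705 = 2.87 mmol/kg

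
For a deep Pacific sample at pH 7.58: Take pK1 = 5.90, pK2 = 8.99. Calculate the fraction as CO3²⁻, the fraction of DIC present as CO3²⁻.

α₂ = 0.0367

α₂ = 1 / (1 + [H⁺]/K2 + [H⁺]²/(K1K2)) = 1 / (1 + 10^+1.41 + 10^-0.27)
   = 1 / (1 + 25.704 + 0.53703) = 1/27.241 = 0.03671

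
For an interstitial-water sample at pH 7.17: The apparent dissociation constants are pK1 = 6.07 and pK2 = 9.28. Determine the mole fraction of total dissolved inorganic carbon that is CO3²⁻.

α₂ = 0.00714

α₂ = 1 / (1 + [H⁺]/K2 + [H⁺]²/(K1K2)) = 1 / (1 + 10^+2.11 + 10^+1.01)
   = 1 / (1 + 128.82 + 10.233) = 1/140.06 = 0.007140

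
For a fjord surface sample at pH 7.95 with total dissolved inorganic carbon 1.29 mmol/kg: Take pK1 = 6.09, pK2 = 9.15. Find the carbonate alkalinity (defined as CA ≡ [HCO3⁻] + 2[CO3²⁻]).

CA = 1.35 mmol/kg

CA = [HCO3⁻] + 2[CO3²⁻] = (α₁ + 2α₂)·DIC
At pH 7.95: [H⁺]/K1 = 10^-1.86 = 0.013804, K2/[H⁺] = 10^-1.20 = 0.063096
α₁ = 1/(1 + 0.013804 + 0.063096) = 1/1.0769 = 0.9286; α₂ = α₁·K2/[H⁺] = 0.05859
α₁ + 2α₂ = 1.0458
CA = 1.0458 × 1.29 = 1.35 mmol/kg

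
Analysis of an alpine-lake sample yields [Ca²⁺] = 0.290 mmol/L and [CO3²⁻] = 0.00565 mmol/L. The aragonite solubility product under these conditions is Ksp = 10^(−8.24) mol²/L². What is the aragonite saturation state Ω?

Ω = 0.285

Ksp = 10^(−8.24) = 5.754×10^-9
Ω = [Ca²⁺][CO3²⁻]/Ksp = (0.290×10^-3)(0.00565×10^-3) / 5.754×10^-9 = 0.285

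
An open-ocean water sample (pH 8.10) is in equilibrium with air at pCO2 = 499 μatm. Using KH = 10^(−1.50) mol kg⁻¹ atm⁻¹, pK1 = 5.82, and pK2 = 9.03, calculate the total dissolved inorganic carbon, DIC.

DIC = 3.38 mmol/kg

[CO2*] = KH · pCO2 = 10^(−1.50) × 499×10^-6 = 1.578×10^-5 mol/kg
α₀ = 1/(1 + K1/[H⁺] + K1K2/[H⁺]²) = 1/(1 + 10^+2.28 + 10^+1.35) = 0.004674
DIC = [CO2*]/α₀ = 1.578×10^-5 / 0.004674 = 3.38 mmol/kg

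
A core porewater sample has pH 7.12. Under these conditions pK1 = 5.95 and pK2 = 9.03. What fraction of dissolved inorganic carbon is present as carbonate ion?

α₂ = 1 / (1 + [H⁺]/K2 + [H⁺]²/(K1K2)) = 1 / (1 + 10^+1.91 + 10^+0.74)
   = 1 / (1 + 81.283 + 5.4954) = 1/87.778 = 0.01139

α₂ = 0.0114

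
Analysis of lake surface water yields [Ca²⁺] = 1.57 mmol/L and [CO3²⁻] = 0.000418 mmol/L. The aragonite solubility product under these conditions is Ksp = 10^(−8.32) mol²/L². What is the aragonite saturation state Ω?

Ksp = 10^(−8.32) = 4.786×10^-9
Ω = [Ca²⁺][CO3²⁻]/Ksp = (1.57×10^-3)(0.000418×10^-3) / 4.786×10^-9 = 0.137

Ω = 0.137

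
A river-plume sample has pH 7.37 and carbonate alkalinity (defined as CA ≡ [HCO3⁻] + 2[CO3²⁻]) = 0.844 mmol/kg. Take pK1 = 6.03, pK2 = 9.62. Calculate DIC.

CA = [HCO3⁻] + 2[CO3²⁻] = (α₁ + 2α₂)·DIC
At pH 7.37: [H⁺]/K1 = 10^-1.34 = 0.045709, K2/[H⁺] = 10^-2.25 = 0.0056234
α₁ = 1/(1 + 0.045709 + 0.0056234) = 1/1.0513 = 0.9512; α₂ = α₁·K2/[H⁺] = 0.005349
α₁ + 2α₂ = 0.9619
DIC = CA / (α₁ + 2α₂) = 0.844 / 0.9619 = 0.877 mmol/kg

DIC = 0.877 mmol/kg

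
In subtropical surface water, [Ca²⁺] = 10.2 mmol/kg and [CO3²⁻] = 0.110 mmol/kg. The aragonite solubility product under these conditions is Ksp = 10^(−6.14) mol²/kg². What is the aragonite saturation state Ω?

Ksp = 10^(−6.14) = 7.244×10^-7
Ω = [Ca²⁺][CO3²⁻]/Ksp = (10.2×10^-3)(0.110×10^-3) / 7.244×10^-7 = 1.55

Ω = 1.55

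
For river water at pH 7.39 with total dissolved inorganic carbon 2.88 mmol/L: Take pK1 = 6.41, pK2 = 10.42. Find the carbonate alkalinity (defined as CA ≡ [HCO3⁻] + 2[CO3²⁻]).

CA = 2.61 mmol/L

CA = [HCO3⁻] + 2[CO3²⁻] = (α₁ + 2α₂)·DIC
At pH 7.39: [H⁺]/K1 = 10^-0.98 = 0.10471, K2/[H⁺] = 10^-3.03 = 0.00093325
α₁ = 1/(1 + 0.10471 + 0.00093325) = 1/1.1056 = 0.9044; α₂ = α₁·K2/[H⁺] = 0.0008441
α₁ + 2α₂ = 0.9061
CA = 0.9061 × 2.88 = 2.61 mmol/L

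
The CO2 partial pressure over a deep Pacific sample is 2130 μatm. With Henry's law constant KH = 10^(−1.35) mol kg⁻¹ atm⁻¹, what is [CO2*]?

KH = 10^(−1.35) = 4.467×10^-2 mol kg⁻¹ atm⁻¹
[CO2*] = KH · pCO2 = 4.467×10^-2 × 2130×10^-6 atm = 9.51×10^-5 mol/kg

[CO2*] = 95.1 μmol/kg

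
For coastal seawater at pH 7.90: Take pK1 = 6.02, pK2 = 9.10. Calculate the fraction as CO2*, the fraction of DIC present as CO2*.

α₀ = 0.0122

α₀ = 1 / (1 + K1/[H⁺] + K1K2/[H⁺]²) = 1 / (1 + 10^+1.88 + 10^+0.68)
   = 1 / (1 + 75.858 + 4.7863) = 1/81.644 = 0.01225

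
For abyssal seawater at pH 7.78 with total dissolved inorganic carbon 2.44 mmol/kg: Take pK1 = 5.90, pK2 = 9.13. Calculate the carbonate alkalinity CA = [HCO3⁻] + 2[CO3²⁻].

CA = 2.51 mmol/kg

CA = [HCO3⁻] + 2[CO3²⁻] = (α₁ + 2α₂)·DIC
At pH 7.78: [H⁺]/K1 = 10^-1.88 = 0.013183, K2/[H⁺] = 10^-1.35 = 0.044668
α₁ = 1/(1 + 0.013183 + 0.044668) = 1/1.0579 = 0.9453; α₂ = α₁·K2/[H⁺] = 0.04223
α₁ + 2α₂ = 1.0298
CA = 1.0298 × 2.44 = 2.51 mmol/kg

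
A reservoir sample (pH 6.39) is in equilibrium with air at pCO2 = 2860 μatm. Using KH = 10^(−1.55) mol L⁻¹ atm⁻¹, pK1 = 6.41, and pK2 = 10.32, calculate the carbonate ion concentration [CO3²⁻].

[CO2*] = KH · pCO2 = 10^(−1.55) × 2860×10^-6 = 8.061×10^-5 mol/L
α₀ = 1/(1 + K1/[H⁺] + K1K2/[H⁺]²) = 1/(1 + 10^-0.02 + 10^-3.95) = 0.5115
DIC = [CO2*]/α₀ = 8.061×10^-5 / 0.5115 = 0.1576 mmol/L
[CO3²⁻] = α₂·DIC; α₂ = 5.739×10^-5, so [CO3²⁻] = 5.739×10^-5 × 0.1576 = 9.04×10^-6 mmol/L = 0.00904 μmol/L

[CO3²⁻] = 0.00904 μmol/L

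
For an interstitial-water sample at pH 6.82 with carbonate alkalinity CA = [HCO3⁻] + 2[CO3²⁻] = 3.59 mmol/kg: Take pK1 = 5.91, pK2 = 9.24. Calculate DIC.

DIC = 4.01 mmol/kg

CA = [HCO3⁻] + 2[CO3²⁻] = (α₁ + 2α₂)·DIC
At pH 6.82: [H⁺]/K1 = 10^-0.91 = 0.12303, K2/[H⁺] = 10^-2.42 = 0.0038019
α₁ = 1/(1 + 0.12303 + 0.0038019) = 1/1.1268 = 0.8874; α₂ = α₁·K2/[H⁺] = 0.003374
α₁ + 2α₂ = 0.8942
DIC = CA / (α₁ + 2α₂) = 3.59 / 0.8942 = 4.01 mmol/kg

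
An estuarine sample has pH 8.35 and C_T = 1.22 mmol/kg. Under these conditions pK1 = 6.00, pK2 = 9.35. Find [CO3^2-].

[CO3²⁻] = 0.110 mmol/kg

α₂ = 1 / (1 + [H⁺]/K2 + [H⁺]²/(K1K2)) = 1 / (1 + 10^+1.00 + 10^-1.35)
   = 1 / (1 + 10.000 + 0.044668) = 1/11.045 = 0.09054
[CO3²⁻] = α₂ × DIC = 0.09054 × 1.22 = 0.110 mmol/kg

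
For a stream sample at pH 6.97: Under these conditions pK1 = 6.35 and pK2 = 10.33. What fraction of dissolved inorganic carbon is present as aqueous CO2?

α₀ = 0.193

α₀ = 1 / (1 + K1/[H⁺] + K1K2/[H⁺]²) = 1 / (1 + 10^+0.62 + 10^-2.74)
   = 1 / (1 + 4.1687 + 0.0018197) = 1/5.1705 = 0.1934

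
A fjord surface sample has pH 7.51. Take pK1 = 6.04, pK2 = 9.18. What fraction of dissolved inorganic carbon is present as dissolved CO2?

α₀ = 0.0321

α₀ = 1 / (1 + K1/[H⁺] + K1K2/[H⁺]²) = 1 / (1 + 10^+1.47 + 10^-0.20)
   = 1 / (1 + 29.512 + 0.63096) = 1/31.143 = 0.03211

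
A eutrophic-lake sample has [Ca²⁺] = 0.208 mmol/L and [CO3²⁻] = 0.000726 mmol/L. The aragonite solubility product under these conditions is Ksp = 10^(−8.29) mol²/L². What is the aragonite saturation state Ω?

Ksp = 10^(−8.29) = 5.129×10^-9
Ω = [Ca²⁺][CO3²⁻]/Ksp = (0.208×10^-3)(0.000726×10^-3) / 5.129×10^-9 = 0.0294

Ω = 0.0294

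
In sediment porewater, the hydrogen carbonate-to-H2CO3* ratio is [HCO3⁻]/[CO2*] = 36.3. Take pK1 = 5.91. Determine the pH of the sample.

pH = 7.47

From K1 = [H⁺][HCO3⁻]/[CO2*]:  pH = pK1 + log₁₀([HCO3⁻]/[CO2*])
log₁₀(36.3) = +1.560
pH = 5.91 + (+1.560) = 7.47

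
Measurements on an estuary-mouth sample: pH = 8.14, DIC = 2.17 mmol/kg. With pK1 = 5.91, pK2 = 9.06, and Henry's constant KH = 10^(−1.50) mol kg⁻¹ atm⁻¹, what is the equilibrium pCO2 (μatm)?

pCO2 = 359 μatm

α₀ = 1 / (1 + K1/[H⁺] + K1K2/[H⁺]²) = 1 / (1 + 10^+2.23 + 10^+1.31)
   = 1 / (1 + 169.82 + 20.417) = 1/191.24 = 0.005229
[CO2*] = α₀ × DIC = 0.005229 × 2.17 = 0.01135 mmol/kg = 11.35 μmol/kg
pCO2 = [CO2*]/KH = 1.135×10^-5 / 3.162×10^-2 = 359 μatm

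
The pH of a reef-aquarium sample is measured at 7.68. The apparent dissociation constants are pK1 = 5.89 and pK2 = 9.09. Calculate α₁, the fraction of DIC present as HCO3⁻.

α₁ = 0.948

α₁ = 1 / (1 + [H⁺]/K1 + K2/[H⁺]) = 1 / (1 + 10^-1.79 + 10^-1.41)
   = 1 / (1 + 0.016218 + 0.038905) = 1/1.0551 = 0.9478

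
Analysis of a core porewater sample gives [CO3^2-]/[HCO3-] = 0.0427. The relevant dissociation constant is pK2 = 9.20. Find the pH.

From K2 = [H⁺][CO3^2-]/[HCO3-]:  pH = pK2 + log₁₀([CO3^2-]/[HCO3-])
log₁₀(0.0427) = -1.370
pH = 9.20 + (-1.370) = 7.83

pH = 7.83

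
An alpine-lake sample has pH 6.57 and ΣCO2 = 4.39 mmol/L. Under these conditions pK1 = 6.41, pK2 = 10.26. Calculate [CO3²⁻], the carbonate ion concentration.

α₂ = 1 / (1 + [H⁺]/K2 + [H⁺]²/(K1K2)) = 1 / (1 + 10^+3.69 + 10^+3.53)
   = 1 / (1 + 4897.8 + 3388.4) = 1/8287.2 = 0.0001207
[CO3²⁻] = α₂ × DIC = 0.0001207 × 4.39 = 0.000530 mmol/L = 0.530 μmol/L

[CO3²⁻] = 0.530 μmol/L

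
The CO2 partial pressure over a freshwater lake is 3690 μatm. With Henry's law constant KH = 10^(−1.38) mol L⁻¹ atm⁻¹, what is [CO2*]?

[CO2*] = 154 μmol/L

KH = 10^(−1.38) = 4.169×10^-2 mol L⁻¹ atm⁻¹
[CO2*] = KH · pCO2 = 4.169×10^-2 × 3690×10^-6 atm = 1.54×10^-4 mol/L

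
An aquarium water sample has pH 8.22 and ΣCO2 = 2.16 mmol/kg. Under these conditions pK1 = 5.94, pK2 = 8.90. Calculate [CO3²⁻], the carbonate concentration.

[CO3²⁻] = 0.372 mmol/kg

α₂ = 1 / (1 + [H⁺]/K2 + [H⁺]²/(K1K2)) = 1 / (1 + 10^+0.68 + 10^-1.60)
   = 1 / (1 + 4.7863 + 0.025119) = 1/5.8114 = 0.1721
[CO3²⁻] = α₂ × DIC = 0.1721 × 2.16 = 0.372 mmol/kg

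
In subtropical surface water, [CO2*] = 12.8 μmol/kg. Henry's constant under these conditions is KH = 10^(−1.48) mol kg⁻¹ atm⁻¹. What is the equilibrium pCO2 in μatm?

KH = 10^(−1.48) = 3.311×10^-2 mol kg⁻¹ atm⁻¹
pCO2 = [CO2*]/KH = 12.8×10^-6 / 3.311×10^-2 = 3.87×10^-4 atm = 387 μatm

pCO2 = 387 μatm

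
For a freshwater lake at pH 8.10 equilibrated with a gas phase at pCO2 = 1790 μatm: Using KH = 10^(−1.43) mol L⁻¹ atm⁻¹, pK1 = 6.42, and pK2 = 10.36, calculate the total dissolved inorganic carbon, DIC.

DIC = 3.27 mmol/L

[CO2*] = KH · pCO2 = 10^(−1.43) × 1790×10^-6 = 6.650×10^-5 mol/L
α₀ = 1/(1 + K1/[H⁺] + K1K2/[H⁺]²) = 1/(1 + 10^+1.68 + 10^-0.58) = 0.02036
DIC = [CO2*]/α₀ = 6.650×10^-5 / 0.02036 = 3.27 mmol/L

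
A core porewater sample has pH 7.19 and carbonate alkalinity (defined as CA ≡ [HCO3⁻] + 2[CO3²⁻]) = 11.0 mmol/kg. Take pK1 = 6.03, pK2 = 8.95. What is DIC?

DIC = 11.6 mmol/kg

CA = [HCO3⁻] + 2[CO3²⁻] = (α₁ + 2α₂)·DIC
At pH 7.19: [H⁺]/K1 = 10^-1.16 = 0.069183, K2/[H⁺] = 10^-1.76 = 0.017378
α₁ = 1/(1 + 0.069183 + 0.017378) = 1/1.0866 = 0.9203; α₂ = α₁·K2/[H⁺] = 0.01599
α₁ + 2α₂ = 0.9523
DIC = CA / (α₁ + 2α₂) = 11.0 / 0.9523 = 11.6 mmol/kg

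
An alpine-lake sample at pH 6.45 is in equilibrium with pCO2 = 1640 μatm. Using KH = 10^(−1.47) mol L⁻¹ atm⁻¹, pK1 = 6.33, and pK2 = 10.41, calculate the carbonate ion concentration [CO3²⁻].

[CO2*] = KH · pCO2 = 10^(−1.47) × 1640×10^-6 = 5.557×10^-5 mol/L
α₀ = 1/(1 + K1/[H⁺] + K1K2/[H⁺]²) = 1/(1 + 10^+0.12 + 10^-3.84) = 0.4313
DIC = [CO2*]/α₀ = 5.557×10^-5 / 0.4313 = 0.1288 mmol/L
[CO3²⁻] = α₂·DIC; α₂ = 6.235×10^-5, so [CO3²⁻] = 6.235×10^-5 × 0.1288 = 8.03×10^-6 mmol/L = 0.00803 μmol/L

[CO3²⁻] = 0.00803 μmol/L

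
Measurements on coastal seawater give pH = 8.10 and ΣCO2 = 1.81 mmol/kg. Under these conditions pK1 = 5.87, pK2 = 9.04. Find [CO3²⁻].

α₂ = 1 / (1 + [H⁺]/K2 + [H⁺]²/(K1K2)) = 1 / (1 + 10^+0.94 + 10^-1.29)
   = 1 / (1 + 8.7096 + 0.051286) = 1/9.7609 = 0.1024
[CO3²⁻] = α₂ × DIC = 0.1024 × 1.81 = 0.185 mmol/kg

[CO3²⁻] = 0.185 mmol/kg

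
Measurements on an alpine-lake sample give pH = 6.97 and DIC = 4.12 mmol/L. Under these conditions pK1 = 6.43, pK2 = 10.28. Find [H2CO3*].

α₀ = 1 / (1 + K1/[H⁺] + K1K2/[H⁺]²) = 1 / (1 + 10^+0.54 + 10^-2.77)
   = 1 / (1 + 3.4674 + 0.0016982) = 1/4.4691 = 0.2238
[CO2*] = α₀ × DIC = 0.2238 × 4.12 = 0.922 mmol/L

[CO2*] = 0.922 mmol/L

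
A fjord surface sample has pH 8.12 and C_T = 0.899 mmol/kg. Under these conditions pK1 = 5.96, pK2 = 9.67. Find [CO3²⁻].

α₂ = 1 / (1 + [H⁺]/K2 + [H⁺]²/(K1K2)) = 1 / (1 + 10^+1.55 + 10^-0.61)
   = 1 / (1 + 35.481 + 0.24547) = 1/36.727 = 0.02723
[CO3²⁻] = α₂ × DIC = 0.02723 × 0.899 = 0.0245 mmol/kg

[CO3²⁻] = 0.0245 mmol/kg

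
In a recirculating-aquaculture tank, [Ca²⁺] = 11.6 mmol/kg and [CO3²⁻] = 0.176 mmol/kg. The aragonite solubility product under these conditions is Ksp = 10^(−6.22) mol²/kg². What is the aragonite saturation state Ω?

Ksp = 10^(−6.22) = 6.026×10^-7
Ω = [Ca²⁺][CO3²⁻]/Ksp = (11.6×10^-3)(0.176×10^-3) / 6.026×10^-7 = 3.39

Ω = 3.39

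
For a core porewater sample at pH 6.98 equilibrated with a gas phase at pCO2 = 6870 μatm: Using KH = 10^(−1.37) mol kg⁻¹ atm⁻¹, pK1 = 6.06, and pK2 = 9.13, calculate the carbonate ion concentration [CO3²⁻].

[CO2*] = KH · pCO2 = 10^(−1.37) × 6870×10^-6 = 2.931×10^-4 mol/kg
α₀ = 1/(1 + K1/[H⁺] + K1K2/[H⁺]²) = 1/(1 + 10^+0.92 + 10^-1.23) = 0.1066
DIC = [CO2*]/α₀ = 2.931×10^-4 / 0.1066 = 2.748 mmol/kg
[CO3²⁻] = α₂·DIC; α₂ = 0.006280, so [CO3²⁻] = 0.006280 × 2.748 = 0.0173 mmol/kg = 17.3 μmol/kg

[CO3²⁻] = 17.3 μmol/kg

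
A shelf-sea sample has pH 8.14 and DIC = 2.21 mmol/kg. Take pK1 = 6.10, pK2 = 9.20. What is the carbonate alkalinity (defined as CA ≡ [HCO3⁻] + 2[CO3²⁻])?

CA = [HCO3⁻] + 2[CO3²⁻] = (α₁ + 2α₂)·DIC
At pH 8.14: [H⁺]/K1 = 10^-2.04 = 0.0091201, K2/[H⁺] = 10^-1.06 = 0.087096
α₁ = 1/(1 + 0.0091201 + 0.087096) = 1/1.0962 = 0.9122; α₂ = α₁·K2/[H⁺] = 0.07945
α₁ + 2α₂ = 1.0711
CA = 1.0711 × 2.21 = 2.37 mmol/kg

CA = 2.37 mmol/kg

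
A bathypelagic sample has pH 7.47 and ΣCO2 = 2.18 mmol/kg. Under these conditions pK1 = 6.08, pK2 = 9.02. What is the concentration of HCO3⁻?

[HCO3⁻] = 2.04 mmol/kg

α₁ = 1 / (1 + [H⁺]/K1 + K2/[H⁺]) = 1 / (1 + 10^-1.39 + 10^-1.55)
   = 1 / (1 + 0.040738 + 0.028184) = 1/1.0689 = 0.9355
[HCO3⁻] = α₁ × DIC = 0.9355 × 2.18 = 2.04 mmol/kg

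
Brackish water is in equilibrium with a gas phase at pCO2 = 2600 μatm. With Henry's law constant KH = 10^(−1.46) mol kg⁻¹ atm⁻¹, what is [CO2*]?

KH = 10^(−1.46) = 3.467×10^-2 mol kg⁻¹ atm⁻¹
[CO2*] = KH · pCO2 = 3.467×10^-2 × 2600×10^-6 atm = 9.02×10^-5 mol/kg

[CO2*] = 90.2 μmol/kg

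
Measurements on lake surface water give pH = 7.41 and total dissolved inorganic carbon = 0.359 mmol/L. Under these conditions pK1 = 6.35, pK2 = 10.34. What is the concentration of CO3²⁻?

α₂ = 1 / (1 + [H⁺]/K2 + [H⁺]²/(K1K2)) = 1 / (1 + 10^+2.93 + 10^+1.87)
   = 1 / (1 + 851.14 + 74.131) = 1/926.27 = 0.001080
[CO3²⁻] = α₂ × DIC = 0.001080 × 0.359 = 0.000388 mmol/L = 0.388 μmol/L

[CO3²⁻] = 0.388 μmol/L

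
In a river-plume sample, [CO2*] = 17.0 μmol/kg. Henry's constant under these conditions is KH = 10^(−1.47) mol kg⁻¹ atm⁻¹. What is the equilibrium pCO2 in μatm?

KH = 10^(−1.47) = 3.388×10^-2 mol kg⁻¹ atm⁻¹
pCO2 = [CO2*]/KH = 17.0×10^-6 / 3.388×10^-2 = 5.02×10^-4 atm = 502 μatm

pCO2 = 502 μatm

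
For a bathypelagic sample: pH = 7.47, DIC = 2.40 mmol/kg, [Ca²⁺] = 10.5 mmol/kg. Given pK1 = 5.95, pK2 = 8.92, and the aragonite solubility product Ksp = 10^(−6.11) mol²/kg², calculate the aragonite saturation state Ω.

Ω = 1.08

α₂ = 1 / (1 + [H⁺]/K2 + [H⁺]²/(K1K2)) = 1 / (1 + 10^+1.45 + 10^-0.07)
   = 1 / (1 + 28.184 + 0.85114) = 1/30.035 = 0.03329
[CO3²⁻] = α₂ × DIC = 0.03329 × 2.40 = 0.07991 mmol/kg
Ksp = 10^(−6.11) = 7.762×10^-7
Ω = [Ca²⁺][CO3²⁻]/Ksp = (10.5×10^-3)(7.991×10^-5) / 7.762×10^-7 = 1.08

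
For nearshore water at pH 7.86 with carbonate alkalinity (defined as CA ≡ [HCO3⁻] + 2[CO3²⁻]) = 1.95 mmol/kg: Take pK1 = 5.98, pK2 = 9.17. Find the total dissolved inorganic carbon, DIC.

CA = [HCO3⁻] + 2[CO3²⁻] = (α₁ + 2α₂)·DIC
At pH 7.86: [H⁺]/K1 = 10^-1.88 = 0.013183, K2/[H⁺] = 10^-1.31 = 0.048978
α₁ = 1/(1 + 0.013183 + 0.048978) = 1/1.0622 = 0.9415; α₂ = α₁·K2/[H⁺] = 0.04611
α₁ + 2α₂ = 1.0337
DIC = CA / (α₁ + 2α₂) = 1.95 / 1.0337 = 1.89 mmol/kg

DIC = 1.89 mmol/kg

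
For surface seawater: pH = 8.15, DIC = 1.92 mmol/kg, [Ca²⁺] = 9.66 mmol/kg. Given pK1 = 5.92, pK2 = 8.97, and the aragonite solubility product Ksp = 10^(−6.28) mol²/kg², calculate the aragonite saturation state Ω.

α₂ = 1 / (1 + [H⁺]/K2 + [H⁺]²/(K1K2)) = 1 / (1 + 10^+0.82 + 10^-1.41)
   = 1 / (1 + 6.6069 + 0.038905) = 1/7.6458 = 0.1308
[CO3²⁻] = α₂ × DIC = 0.1308 × 1.92 = 0.2511 mmol/kg
Ksp = 10^(−6.28) = 5.248×10^-7
Ω = [Ca²⁺][CO3²⁻]/Ksp = (9.66×10^-3)(2.511×10^-4) / 5.248×10^-7 = 4.62

Ω = 4.62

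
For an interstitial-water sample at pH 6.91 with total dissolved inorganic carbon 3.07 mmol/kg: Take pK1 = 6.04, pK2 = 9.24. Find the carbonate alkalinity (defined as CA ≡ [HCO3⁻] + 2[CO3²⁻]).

CA = 2.72 mmol/kg

CA = [HCO3⁻] + 2[CO3²⁻] = (α₁ + 2α₂)·DIC
At pH 6.91: [H⁺]/K1 = 10^-0.87 = 0.13490, K2/[H⁺] = 10^-2.33 = 0.0046774
α₁ = 1/(1 + 0.13490 + 0.0046774) = 1/1.1396 = 0.8775; α₂ = α₁·K2/[H⁺] = 0.004104
α₁ + 2α₂ = 0.8857
CA = 0.8857 × 3.07 = 2.72 mmol/kg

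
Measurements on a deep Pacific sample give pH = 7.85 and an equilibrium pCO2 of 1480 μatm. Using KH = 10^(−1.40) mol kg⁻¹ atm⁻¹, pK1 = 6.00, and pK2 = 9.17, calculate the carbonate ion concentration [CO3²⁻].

[CO3²⁻] = 0.200 mmol/kg

[CO2*] = KH · pCO2 = 10^(−1.40) × 1480×10^-6 = 5.892×10^-5 mol/kg
α₀ = 1/(1 + K1/[H⁺] + K1K2/[H⁺]²) = 1/(1 + 10^+1.85 + 10^+0.53) = 0.01330
DIC = [CO2*]/α₀ = 5.892×10^-5 / 0.01330 = 4.430 mmol/kg
[CO3²⁻] = α₂·DIC; α₂ = 0.04507, so [CO3²⁻] = 0.04507 × 4.430 = 0.200 mmol/kg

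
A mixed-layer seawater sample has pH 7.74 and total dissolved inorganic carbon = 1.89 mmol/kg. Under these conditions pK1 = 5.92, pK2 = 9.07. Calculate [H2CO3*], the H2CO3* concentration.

α₀ = 1 / (1 + K1/[H⁺] + K1K2/[H⁺]²) = 1 / (1 + 10^+1.82 + 10^+0.49)
   = 1 / (1 + 66.069 + 3.0903) = 1/70.160 = 0.01425
[CO2*] = α₀ × DIC = 0.01425 × 1.89 = 0.0269 mmol/kg

[CO2*] = 0.0269 mmol/kg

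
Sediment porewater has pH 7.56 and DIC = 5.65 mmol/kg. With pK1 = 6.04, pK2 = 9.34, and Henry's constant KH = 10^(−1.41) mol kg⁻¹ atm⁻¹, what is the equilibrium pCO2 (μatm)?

pCO2 = 4190 μatm

α₀ = 1 / (1 + K1/[H⁺] + K1K2/[H⁺]²) = 1 / (1 + 10^+1.52 + 10^-0.26)
   = 1 / (1 + 33.113 + 0.54954) = 1/34.663 = 0.02885
[CO2*] = α₀ × DIC = 0.02885 × 5.65 = 0.1630 mmol/kg
pCO2 = [CO2*]/KH = 1.630×10^-4 / 3.890×10^-2 = 4190 μatm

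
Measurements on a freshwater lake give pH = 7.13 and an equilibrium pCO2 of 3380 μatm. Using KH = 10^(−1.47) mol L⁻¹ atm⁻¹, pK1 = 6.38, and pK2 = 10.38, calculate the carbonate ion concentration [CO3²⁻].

[CO3²⁻] = 0.362 μmol/L

[CO2*] = KH · pCO2 = 10^(−1.47) × 3380×10^-6 = 1.145×10^-4 mol/L
α₀ = 1/(1 + K1/[H⁺] + K1K2/[H⁺]²) = 1/(1 + 10^+0.75 + 10^-2.50) = 0.1509
DIC = [CO2*]/α₀ = 1.145×10^-4 / 0.1509 = 0.7589 mmol/L
[CO3²⁻] = α₂·DIC; α₂ = 0.0004772, so [CO3²⁻] = 0.0004772 × 0.7589 = 0.000362 mmol/L = 0.362 μmol/L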